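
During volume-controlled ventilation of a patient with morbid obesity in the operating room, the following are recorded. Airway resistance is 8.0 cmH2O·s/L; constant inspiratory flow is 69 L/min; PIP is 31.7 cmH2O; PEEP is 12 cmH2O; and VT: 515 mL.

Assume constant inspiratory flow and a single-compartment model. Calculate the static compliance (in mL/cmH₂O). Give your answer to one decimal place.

49.0

Flow: 69 L/min ÷ 60 = 1.15 L/s.
Equation of motion (constant flow): PIP = Vt/C + R·V̇ + PEEP.
Vt/C = PIP − R·V̇ − PEEP = 31.7 − 8.0×1.15 − 12 = 31.7 − 9.2 − 12 = 10.5 cmH2O.
C = Vt / 10.5 = 515 / 10.5 = 49.048 mL/cmH2O.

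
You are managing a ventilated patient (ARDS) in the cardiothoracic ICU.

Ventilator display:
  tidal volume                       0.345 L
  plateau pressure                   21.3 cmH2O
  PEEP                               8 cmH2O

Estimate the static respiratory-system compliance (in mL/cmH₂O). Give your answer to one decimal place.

25.9

Cstat = Vt / (Pplat − PEEP) = 345 / (21.3 − 8) = 345 / 13.3 = 25.94 mL/cmH2O.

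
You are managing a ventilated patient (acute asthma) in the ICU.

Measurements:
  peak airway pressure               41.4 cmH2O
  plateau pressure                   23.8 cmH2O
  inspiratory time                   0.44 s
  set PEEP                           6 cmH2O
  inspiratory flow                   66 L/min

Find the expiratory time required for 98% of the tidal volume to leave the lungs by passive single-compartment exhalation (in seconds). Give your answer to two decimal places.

1.70

Flow: 66 L/min ÷ 60 = 1.1 L/s.
Vt = flow × Ti = 1.1 L/s × 0.44 s × 1000 mL/L = 484.0 mL.
R = (PIP − Pplat)/V̇ = (41.4 − 23.8) / 1.1 = 17.6/1.1 = 16.0 cmH2O·s/L.
C = Vt/(Pplat − PEEP) = 484.0 / (23.8 − 6) = 484.0/17.8 = 27.191 mL/cmH2O.
τ = R × C = 16.0 × 0.02719 L/cmH2O = 0.435 s.
t = −τ·ln(1 − 0.98) = −0.435·ln(0.02) = 1.702 s.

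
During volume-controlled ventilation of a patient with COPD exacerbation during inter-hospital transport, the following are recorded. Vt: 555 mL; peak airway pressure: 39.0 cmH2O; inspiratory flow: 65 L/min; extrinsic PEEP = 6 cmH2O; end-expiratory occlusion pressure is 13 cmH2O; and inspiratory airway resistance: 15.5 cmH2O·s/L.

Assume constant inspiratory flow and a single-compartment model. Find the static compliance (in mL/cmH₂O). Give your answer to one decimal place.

Flow: 65 L/min ÷ 60 = 1.0833 L/s.
Total PEEP = 13 cmH2O (set 6 + intrinsic 7); this is the baseline alveolar pressure.
Equation of motion (constant flow): PIP = Vt/C + R·V̇ + PEEP.
Vt/C = PIP − R·V̇ − PEEP = 39.0 − 15.5×1.0833 − 13 = 39.0 − 16.791 − 13 = 9.209 cmH2O.
C = Vt / 9.209 = 555 / 9.209 = 60.267 mL/cmH2O.

60.3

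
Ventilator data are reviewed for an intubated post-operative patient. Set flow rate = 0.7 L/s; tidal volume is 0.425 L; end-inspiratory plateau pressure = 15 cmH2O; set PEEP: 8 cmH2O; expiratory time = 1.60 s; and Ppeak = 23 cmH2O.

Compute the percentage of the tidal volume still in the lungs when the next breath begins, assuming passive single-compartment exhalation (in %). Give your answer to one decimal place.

R = (PIP − Pplat)/V̇ = (23 − 15) / 0.7 = 8.0/0.7 = 11.429 cmH2O·s/L.
C = Vt/(Pplat − PEEP) = 425.0 / (15 − 8) = 425.0/7.0 = 60.714 mL/cmH2O.
τ = R × C = 11.429 × 0.06071 L/cmH2O = 0.6939 s.
Fraction remaining at end-expiration = e^(−Te/τ) = e^(−1.60/0.6939) = 0.09968 → 9.968%.

10.0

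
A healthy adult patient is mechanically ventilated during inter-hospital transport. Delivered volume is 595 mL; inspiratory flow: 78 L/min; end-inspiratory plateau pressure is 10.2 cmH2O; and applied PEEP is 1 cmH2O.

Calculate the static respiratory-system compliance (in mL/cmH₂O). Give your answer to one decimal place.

Cstat = Vt / (Pplat − PEEP) = 595 / (10.2 − 1) = 595 / 9.2 = 64.674 mL/cmH2O.

64.7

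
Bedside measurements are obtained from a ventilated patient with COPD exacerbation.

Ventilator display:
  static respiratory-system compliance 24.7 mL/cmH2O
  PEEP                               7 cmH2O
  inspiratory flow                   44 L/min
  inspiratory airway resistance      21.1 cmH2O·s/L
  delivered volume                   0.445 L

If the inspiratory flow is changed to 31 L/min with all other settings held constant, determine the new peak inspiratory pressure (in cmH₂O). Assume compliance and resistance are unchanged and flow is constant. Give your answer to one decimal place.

35.9

Flow: 44 L/min ÷ 60 = 0.7333 L/s.
New flow: 31 L/min ÷ 60 = 0.5167 L/s.
PIP = Vt/C + R·V̇ + PEEP (constant-flow equation of motion).
Only the resistive term changes: ΔPIP = R × ΔV̇ = 21.1 × (0.5167 − 0.7333) = 21.1 × -0.2166 = -4.57 cmH2O.
Original PIP = 445/24.7 + 21.1×0.7333 + 7 = 40.489 cmH2O; new PIP = 40.489 + (-4.57) = 35.919 cmH2O.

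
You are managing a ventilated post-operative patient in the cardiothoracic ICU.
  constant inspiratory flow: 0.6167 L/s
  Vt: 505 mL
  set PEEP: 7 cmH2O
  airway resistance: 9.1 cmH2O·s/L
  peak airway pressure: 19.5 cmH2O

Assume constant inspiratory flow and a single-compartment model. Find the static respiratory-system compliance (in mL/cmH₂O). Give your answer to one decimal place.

Equation of motion (constant flow): PIP = Vt/C + R·V̇ + PEEP.
Vt/C = PIP − R·V̇ − PEEP = 19.5 − 9.1×0.6167 − 7 = 19.5 − 5.612 − 7 = 6.888 cmH2O.
C = Vt / 6.888 = 505 / 6.888 = 73.316 mL/cmH2O.

73.3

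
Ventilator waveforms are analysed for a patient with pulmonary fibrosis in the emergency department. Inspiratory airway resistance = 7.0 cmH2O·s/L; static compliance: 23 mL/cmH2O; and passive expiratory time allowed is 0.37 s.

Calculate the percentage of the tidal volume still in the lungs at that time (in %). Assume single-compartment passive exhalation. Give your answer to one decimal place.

τ = R × C = 7.0 × 23 mL/cmH2O = 7.0 × 0.023 L/cmH2O = 0.161 s.
Passive exhalation: V(t)/V₀ = e^(−t/τ) = e^(−0.37/0.161) = 0.1004.
Fraction remaining = 0.1004 → 10.04%.

10.0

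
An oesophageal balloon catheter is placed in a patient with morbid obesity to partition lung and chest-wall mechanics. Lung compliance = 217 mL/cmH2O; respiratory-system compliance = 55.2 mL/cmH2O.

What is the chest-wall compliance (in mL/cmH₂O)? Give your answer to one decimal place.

1/Ccw = 1/Crs − 1/CL.
1/Ccw = 1/55.2 − 1/217 = 0.01351.
Ccw = 74.019 mL/cmH2O.

74.0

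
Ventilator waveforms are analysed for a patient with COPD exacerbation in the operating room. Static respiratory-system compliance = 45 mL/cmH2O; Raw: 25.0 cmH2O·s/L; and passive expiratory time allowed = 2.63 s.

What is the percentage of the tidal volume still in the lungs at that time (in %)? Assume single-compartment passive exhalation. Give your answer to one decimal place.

τ = R × C = 25.0 × 45 mL/cmH2O = 25.0 × 0.045 L/cmH2O = 1.125 s.
Passive exhalation: V(t)/V₀ = e^(−t/τ) = e^(−2.63/1.125) = 0.09654.
Fraction remaining = 0.09654 → 9.654%.

9.7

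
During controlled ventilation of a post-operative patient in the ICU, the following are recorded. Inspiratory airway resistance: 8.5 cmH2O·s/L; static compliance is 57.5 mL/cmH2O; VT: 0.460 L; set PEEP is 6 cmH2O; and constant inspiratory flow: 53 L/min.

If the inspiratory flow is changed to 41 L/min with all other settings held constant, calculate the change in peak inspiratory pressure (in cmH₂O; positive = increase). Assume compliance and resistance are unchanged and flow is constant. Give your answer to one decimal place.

Flow: 53 L/min ÷ 60 = 0.8833 L/s.
New flow: 41 L/min ÷ 60 = 0.6833 L/s.
PIP = Vt/C + R·V̇ + PEEP (constant-flow equation of motion).
Only the resistive term changes: ΔPIP = R × ΔV̇ = 8.5 × (0.6833 − 0.8833) = 8.5 × -0.2 = -1.7 cmH2O.

-1.7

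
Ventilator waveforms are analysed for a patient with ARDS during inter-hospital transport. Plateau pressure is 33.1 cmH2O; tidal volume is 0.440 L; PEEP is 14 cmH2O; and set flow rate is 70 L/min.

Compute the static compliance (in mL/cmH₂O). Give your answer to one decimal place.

23.0

Cstat = Vt / (Pplat − PEEP) = 440 / (33.1 − 14) = 440 / 19.1 = 23.037 mL/cmH2O.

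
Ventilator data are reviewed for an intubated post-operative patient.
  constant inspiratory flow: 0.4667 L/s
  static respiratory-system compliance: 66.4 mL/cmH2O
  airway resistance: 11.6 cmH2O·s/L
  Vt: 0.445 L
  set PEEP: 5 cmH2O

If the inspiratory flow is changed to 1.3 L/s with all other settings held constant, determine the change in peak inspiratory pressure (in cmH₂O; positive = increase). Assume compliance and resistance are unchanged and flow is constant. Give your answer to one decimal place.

PIP = Vt/C + R·V̇ + PEEP (constant-flow equation of motion).
Only the resistive term changes: ΔPIP = R × ΔV̇ = 11.6 × (1.3 − 0.4667) = 11.6 × 0.8333 = 9.666 cmH2O.

9.7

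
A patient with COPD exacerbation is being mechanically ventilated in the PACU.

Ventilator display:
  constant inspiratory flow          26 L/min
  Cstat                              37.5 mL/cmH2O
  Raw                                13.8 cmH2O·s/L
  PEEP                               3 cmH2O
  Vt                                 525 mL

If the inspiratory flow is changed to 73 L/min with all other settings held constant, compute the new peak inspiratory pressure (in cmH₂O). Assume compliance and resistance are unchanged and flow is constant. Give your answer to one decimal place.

Flow: 26 L/min ÷ 60 = 0.4333 L/s.
New flow: 73 L/min ÷ 60 = 1.2167 L/s.
PIP = Vt/C + R·V̇ + PEEP (constant-flow equation of motion).
Only the resistive term changes: ΔPIP = R × ΔV̇ = 13.8 × (1.2167 − 0.4333) = 13.8 × 0.7834 = 10.811 cmH2O.
Original PIP = 525/37.5 + 13.8×0.4333 + 3 = 22.98 cmH2O; new PIP = 22.98 + (10.811) = 33.791 cmH2O.

33.8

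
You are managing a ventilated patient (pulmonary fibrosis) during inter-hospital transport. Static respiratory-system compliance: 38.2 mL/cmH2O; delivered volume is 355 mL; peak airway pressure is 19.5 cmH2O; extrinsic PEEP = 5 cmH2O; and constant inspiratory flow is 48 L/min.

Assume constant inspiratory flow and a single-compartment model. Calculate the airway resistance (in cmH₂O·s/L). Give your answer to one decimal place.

Flow: 48 L/min ÷ 60 = 0.8 L/s.
Equation of motion (constant flow): PIP = Vt/C + R·V̇ + PEEP.
R·V̇ = PIP − Vt/C − PEEP = 19.5 − 355/38.2 − 5 = 19.5 − 9.293 − 5 = 5.207 cmH2O.
R = 5.207 / 0.8 = 6.509 cmH2O·s/L.

6.5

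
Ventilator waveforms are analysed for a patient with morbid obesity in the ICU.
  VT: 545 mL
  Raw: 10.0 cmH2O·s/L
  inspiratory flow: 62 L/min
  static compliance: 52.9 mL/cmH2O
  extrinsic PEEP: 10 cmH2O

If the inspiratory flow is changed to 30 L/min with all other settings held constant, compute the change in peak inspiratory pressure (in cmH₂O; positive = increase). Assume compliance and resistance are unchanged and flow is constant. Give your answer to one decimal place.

-5.3

Flow: 62 L/min ÷ 60 = 1.0333 L/s.
New flow: 30 L/min ÷ 60 = 0.5 L/s.
PIP = Vt/C + R·V̇ + PEEP (constant-flow equation of motion).
Only the resistive term changes: ΔPIP = R × ΔV̇ = 10.0 × (0.5 − 1.0333) = 10.0 × -0.5333 = -5.333 cmH2O.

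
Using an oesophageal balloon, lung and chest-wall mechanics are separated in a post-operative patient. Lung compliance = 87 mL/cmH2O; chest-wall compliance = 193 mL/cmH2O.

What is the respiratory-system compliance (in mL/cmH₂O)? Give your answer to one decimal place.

60.0

Lung and chest wall are elastances in series: 1/Crs = 1/CL + 1/Ccw.
1/Crs = 1/87 + 1/193 = 0.01668.
Crs = 59.952 mL/cmH2O.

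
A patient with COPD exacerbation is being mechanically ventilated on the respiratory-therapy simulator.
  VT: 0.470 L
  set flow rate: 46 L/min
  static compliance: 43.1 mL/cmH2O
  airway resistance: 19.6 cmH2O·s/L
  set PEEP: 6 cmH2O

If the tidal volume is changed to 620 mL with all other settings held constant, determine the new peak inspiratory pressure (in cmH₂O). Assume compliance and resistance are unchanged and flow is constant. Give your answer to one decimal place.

35.4

Flow: 46 L/min ÷ 60 = 0.7667 L/s.
PIP = Vt/C + R·V̇ + PEEP (constant-flow equation of motion).
Only the elastic term changes: ΔPIP = ΔVt / C = (620 − 470) / 43.1 = 3.48 cmH2O.
Original PIP = 470/43.1 + 19.6×0.7667 + 6 = 31.932 cmH2O; new PIP = 31.932 + (3.48) = 35.412 cmH2O.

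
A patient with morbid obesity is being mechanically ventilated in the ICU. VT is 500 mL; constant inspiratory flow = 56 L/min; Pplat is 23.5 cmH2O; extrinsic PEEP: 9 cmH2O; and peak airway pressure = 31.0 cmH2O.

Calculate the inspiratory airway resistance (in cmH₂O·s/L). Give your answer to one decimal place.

8.0

Flow: 56 L/min ÷ 60 = 0.9333 L/s.
Raw = (PIP − Pplat) / flow = (31.0 − 23.5) / 0.9333 = 7.5 / 0.9333 = 8.036 cmH2O·s/L.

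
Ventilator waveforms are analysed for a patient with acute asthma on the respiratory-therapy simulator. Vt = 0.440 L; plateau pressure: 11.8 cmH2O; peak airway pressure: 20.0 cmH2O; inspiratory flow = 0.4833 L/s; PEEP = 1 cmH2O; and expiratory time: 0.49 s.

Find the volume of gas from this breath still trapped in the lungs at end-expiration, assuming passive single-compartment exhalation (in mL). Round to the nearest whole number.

R = (PIP − Pplat)/V̇ = (20.0 − 11.8) / 0.4833 = 8.2/0.4833 = 16.967 cmH2O·s/L.
C = Vt/(Pplat − PEEP) = 440.0 / (11.8 − 1) = 440.0/10.8 = 40.741 mL/cmH2O.
τ = R × C = 16.967 × 0.04074 L/cmH2O = 0.6912 s.
Fraction remaining = e^(−Te/τ) = e^(−0.49/0.6912) = 0.4922.
Trapped volume = 440.0 × 0.4922 = 216.57 mL.

217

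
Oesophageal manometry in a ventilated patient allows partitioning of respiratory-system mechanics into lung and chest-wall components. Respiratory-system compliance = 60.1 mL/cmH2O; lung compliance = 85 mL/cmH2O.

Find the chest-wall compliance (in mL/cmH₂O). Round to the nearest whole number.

205

1/Ccw = 1/Crs − 1/CL.
1/Ccw = 1/60.1 − 1/85 = 0.004874.
Ccw = 205.17 mL/cmH2O.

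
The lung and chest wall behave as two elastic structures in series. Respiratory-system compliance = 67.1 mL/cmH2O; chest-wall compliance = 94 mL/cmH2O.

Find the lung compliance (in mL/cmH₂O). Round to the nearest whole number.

234

1/CL = 1/Crs − 1/Ccw.
1/CL = 1/67.1 − 1/94 = 0.004265.
CL = 234.47 mL/cmH2O.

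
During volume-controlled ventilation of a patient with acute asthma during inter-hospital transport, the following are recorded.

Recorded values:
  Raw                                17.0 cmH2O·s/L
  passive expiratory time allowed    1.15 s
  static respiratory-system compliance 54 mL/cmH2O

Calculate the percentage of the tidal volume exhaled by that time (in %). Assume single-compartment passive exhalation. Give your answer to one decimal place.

τ = R × C = 17.0 × 54 mL/cmH2O = 17.0 × 0.054 L/cmH2O = 0.918 s.
Passive exhalation: V(t)/V₀ = e^(−t/τ) = e^(−1.15/0.918) = 0.2857.
Fraction exhaled = 1 − 0.2857 = 0.7143 → 71.43%.

71.4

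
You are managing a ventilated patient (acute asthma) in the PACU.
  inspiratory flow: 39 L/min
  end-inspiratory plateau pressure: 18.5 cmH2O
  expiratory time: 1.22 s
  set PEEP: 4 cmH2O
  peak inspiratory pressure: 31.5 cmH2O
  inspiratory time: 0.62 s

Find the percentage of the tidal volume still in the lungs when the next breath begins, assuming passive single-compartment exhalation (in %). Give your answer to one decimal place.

11.1

Flow: 39 L/min ÷ 60 = 0.65 L/s.
Vt = flow × Ti = 0.65 L/s × 0.62 s × 1000 mL/L = 403.0 mL.
R = (PIP − Pplat)/V̇ = (31.5 − 18.5) / 0.65 = 13.0/0.65 = 20.0 cmH2O·s/L.
C = Vt/(Pplat − PEEP) = 403.0 / (18.5 − 4) = 403.0/14.5 = 27.793 mL/cmH2O.
τ = R × C = 20.0 × 0.02779 L/cmH2O = 0.5558 s.
Fraction remaining at end-expiration = e^(−Te/τ) = e^(−1.22/0.5558) = 0.1114 → 11.14%.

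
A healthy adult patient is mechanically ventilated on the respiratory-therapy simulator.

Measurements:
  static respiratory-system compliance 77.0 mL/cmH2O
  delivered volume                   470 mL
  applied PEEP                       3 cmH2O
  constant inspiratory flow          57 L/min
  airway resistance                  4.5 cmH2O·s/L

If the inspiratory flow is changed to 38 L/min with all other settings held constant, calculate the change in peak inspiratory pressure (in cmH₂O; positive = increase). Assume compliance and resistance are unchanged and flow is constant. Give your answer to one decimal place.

-1.4

Flow: 57 L/min ÷ 60 = 0.95 L/s.
New flow: 38 L/min ÷ 60 = 0.6333 L/s.
PIP = Vt/C + R·V̇ + PEEP (constant-flow equation of motion).
Only the resistive term changes: ΔPIP = R × ΔV̇ = 4.5 × (0.6333 − 0.95) = 4.5 × -0.3167 = -1.425 cmH2O.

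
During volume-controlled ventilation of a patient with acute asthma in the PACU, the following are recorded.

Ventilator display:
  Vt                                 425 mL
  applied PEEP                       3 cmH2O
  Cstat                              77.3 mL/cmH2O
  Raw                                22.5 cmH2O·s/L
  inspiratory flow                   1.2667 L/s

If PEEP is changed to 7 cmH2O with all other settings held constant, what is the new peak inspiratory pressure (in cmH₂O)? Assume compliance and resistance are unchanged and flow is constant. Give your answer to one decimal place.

41.0

PIP = Vt/C + R·V̇ + PEEP (constant-flow equation of motion).
Only the baseline term changes: ΔPIP = ΔPEEP = 7 − 3 = 4.0 cmH2O.
Original PIP = 425/77.3 + 22.5×1.2667 + 3 = 36.999 cmH2O; new PIP = 36.999 + (4.0) = 40.999 cmH2O.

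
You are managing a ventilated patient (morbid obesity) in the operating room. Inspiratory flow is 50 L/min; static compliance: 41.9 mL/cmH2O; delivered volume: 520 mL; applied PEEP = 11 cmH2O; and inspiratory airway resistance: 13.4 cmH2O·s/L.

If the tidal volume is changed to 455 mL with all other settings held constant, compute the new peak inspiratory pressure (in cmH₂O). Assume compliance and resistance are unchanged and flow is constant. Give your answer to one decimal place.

Flow: 50 L/min ÷ 60 = 0.8333 L/s.
PIP = Vt/C + R·V̇ + PEEP (constant-flow equation of motion).
Only the elastic term changes: ΔPIP = ΔVt / C = (455 − 520) / 41.9 = -1.551 cmH2O.
Original PIP = 520/41.9 + 13.4×0.8333 + 11 = 34.577 cmH2O; new PIP = 34.577 + (-1.551) = 33.026 cmH2O.

33.0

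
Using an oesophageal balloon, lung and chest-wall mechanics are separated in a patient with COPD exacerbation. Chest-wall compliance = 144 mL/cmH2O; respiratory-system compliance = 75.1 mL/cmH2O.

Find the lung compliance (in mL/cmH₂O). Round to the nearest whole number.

157

1/CL = 1/Crs − 1/Ccw.
1/CL = 1/75.1 − 1/144 = 0.006371.
CL = 156.96 mL/cmH2O.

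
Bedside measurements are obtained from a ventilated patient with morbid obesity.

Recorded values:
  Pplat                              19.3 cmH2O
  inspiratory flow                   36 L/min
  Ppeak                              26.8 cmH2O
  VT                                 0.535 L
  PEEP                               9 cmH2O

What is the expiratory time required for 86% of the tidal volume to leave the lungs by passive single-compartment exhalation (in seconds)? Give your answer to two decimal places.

Flow: 36 L/min ÷ 60 = 0.6 L/s.
R = (PIP − Pplat)/V̇ = (26.8 − 19.3) / 0.6 = 7.5/0.6 = 12.5 cmH2O·s/L.
C = Vt/(Pplat − PEEP) = 535.0 / (19.3 − 9) = 535.0/10.3 = 51.942 mL/cmH2O.
τ = R × C = 12.5 × 0.05194 L/cmH2O = 0.6493 s.
t = −τ·ln(1 − 0.86) = −0.6493·ln(0.14) = 1.277 s.

1.28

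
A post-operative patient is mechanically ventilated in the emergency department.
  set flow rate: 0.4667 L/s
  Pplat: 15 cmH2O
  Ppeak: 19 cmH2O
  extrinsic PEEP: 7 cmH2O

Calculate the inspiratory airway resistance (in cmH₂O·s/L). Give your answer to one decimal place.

Raw = (PIP − Pplat) / flow = (19 − 15) / 0.4667 = 4.0 / 0.4667 = 8.571 cmH2O·s/L.

8.6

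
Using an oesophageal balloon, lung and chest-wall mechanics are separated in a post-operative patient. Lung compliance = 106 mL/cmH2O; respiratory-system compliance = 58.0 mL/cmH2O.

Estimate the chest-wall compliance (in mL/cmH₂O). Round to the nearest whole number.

128

1/Ccw = 1/Crs − 1/CL.
1/Ccw = 1/58.0 − 1/106 = 0.007807.
Ccw = 128.09 mL/cmH2O.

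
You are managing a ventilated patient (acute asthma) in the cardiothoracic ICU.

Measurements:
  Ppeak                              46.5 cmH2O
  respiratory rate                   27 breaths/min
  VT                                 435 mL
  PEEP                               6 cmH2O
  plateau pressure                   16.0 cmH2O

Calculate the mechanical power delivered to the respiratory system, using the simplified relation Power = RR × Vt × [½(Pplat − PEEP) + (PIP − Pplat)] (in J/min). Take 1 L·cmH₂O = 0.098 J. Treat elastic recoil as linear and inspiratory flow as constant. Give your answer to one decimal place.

40.9

Per-breath work = Vt × [½(Pplat−PEEP) + (PIP−Pplat)] = 0.435 × [0.5×10.0 + 30.5] = 0.435 × 35.5 = 15.443 L·cmH2O.
Power = 27 × 15.443 = 416.96 L·cmH2O/min.
× 0.098 J/(L·cmH2O) → 40.862 J/min.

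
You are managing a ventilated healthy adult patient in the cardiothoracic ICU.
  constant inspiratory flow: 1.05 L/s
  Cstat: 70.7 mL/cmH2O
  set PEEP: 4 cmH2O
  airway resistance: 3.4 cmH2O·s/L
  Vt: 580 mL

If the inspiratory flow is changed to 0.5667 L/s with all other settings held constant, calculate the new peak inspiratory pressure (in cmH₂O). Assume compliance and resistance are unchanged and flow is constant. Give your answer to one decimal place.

14.1

PIP = Vt/C + R·V̇ + PEEP (constant-flow equation of motion).
Only the resistive term changes: ΔPIP = R × ΔV̇ = 3.4 × (0.5667 − 1.05) = 3.4 × -0.4833 = -1.643 cmH2O.
Original PIP = 580/70.7 + 3.4×1.05 + 4 = 15.774 cmH2O; new PIP = 15.774 + (-1.643) = 14.131 cmH2O.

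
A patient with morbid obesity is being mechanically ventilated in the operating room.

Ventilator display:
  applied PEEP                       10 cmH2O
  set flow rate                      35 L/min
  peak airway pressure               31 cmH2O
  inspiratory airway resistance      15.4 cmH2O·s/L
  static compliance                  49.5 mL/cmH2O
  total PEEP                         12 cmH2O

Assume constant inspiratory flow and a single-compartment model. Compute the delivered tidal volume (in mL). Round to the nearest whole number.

496

Flow: 35 L/min ÷ 60 = 0.5833 L/s.
Total PEEP = 12 cmH2O (set 10 + intrinsic 2); this is the baseline alveolar pressure.
Equation of motion (constant flow): PIP = Vt/C + R·V̇ + PEEP.
Vt/C = PIP − R·V̇ − PEEP = 31 − 8.983 − 12 = 10.017 cmH2O.
Vt = C × 10.017 = 49.5 × 10.017 = 495.84 mL.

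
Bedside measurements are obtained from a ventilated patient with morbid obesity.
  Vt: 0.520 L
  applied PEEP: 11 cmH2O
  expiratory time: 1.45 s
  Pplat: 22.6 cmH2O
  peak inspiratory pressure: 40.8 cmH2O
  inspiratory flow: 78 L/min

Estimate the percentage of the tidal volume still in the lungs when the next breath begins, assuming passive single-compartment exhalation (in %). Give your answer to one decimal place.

Flow: 78 L/min ÷ 60 = 1.3 L/s.
R = (PIP − Pplat)/V̇ = (40.8 − 22.6) / 1.3 = 18.2/1.3 = 14.0 cmH2O·s/L.
C = Vt/(Pplat − PEEP) = 520.0 / (22.6 − 11) = 520.0/11.6 = 44.828 mL/cmH2O.
τ = R × C = 14.0 × 0.04483 L/cmH2O = 0.6276 s.
Fraction remaining at end-expiration = e^(−Te/τ) = e^(−1.45/0.6276) = 0.09922 → 9.922%.

9.9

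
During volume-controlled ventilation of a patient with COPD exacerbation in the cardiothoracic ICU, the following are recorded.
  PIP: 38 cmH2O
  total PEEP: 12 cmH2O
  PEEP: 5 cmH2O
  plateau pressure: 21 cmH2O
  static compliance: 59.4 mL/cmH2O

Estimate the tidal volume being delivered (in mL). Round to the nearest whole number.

535

End-expiratory occlusion gives total PEEP = 12 cmH2O (intrinsic PEEP = 12 − 5 = 7). Use total PEEP for the elastic gradient.
Vt = Cstat × (Pplat − PEEPtotal) = 59.4 × (21 − 12) = 59.4 × 9.0 = 534.6 mL.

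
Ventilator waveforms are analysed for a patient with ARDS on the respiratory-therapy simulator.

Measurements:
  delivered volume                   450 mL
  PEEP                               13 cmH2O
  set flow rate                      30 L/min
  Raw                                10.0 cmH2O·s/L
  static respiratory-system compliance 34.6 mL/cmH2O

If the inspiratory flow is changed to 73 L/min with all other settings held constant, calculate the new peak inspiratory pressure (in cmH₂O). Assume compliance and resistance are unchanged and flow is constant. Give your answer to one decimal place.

Flow: 30 L/min ÷ 60 = 0.5 L/s.
New flow: 73 L/min ÷ 60 = 1.2167 L/s.
PIP = Vt/C + R·V̇ + PEEP (constant-flow equation of motion).
Only the resistive term changes: ΔPIP = R × ΔV̇ = 10.0 × (1.2167 − 0.5) = 10.0 × 0.7167 = 7.167 cmH2O.
Original PIP = 450/34.6 + 10.0×0.5 + 13 = 31.006 cmH2O; new PIP = 31.006 + (7.167) = 38.173 cmH2O.

38.2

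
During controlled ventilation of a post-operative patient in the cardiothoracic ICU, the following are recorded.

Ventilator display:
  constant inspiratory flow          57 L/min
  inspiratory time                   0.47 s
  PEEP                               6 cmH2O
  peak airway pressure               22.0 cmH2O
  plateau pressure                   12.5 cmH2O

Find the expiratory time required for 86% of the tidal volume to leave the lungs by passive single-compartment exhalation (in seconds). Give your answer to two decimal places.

Flow: 57 L/min ÷ 60 = 0.95 L/s.
Vt = flow × Ti = 0.95 L/s × 0.47 s × 1000 mL/L = 446.5 mL.
R = (PIP − Pplat)/V̇ = (22.0 − 12.5) / 0.95 = 9.5/0.95 = 10.0 cmH2O·s/L.
C = Vt/(Pplat − PEEP) = 446.5 / (12.5 − 6) = 446.5/6.5 = 68.692 mL/cmH2O.
τ = R × C = 10.0 × 0.06869 L/cmH2O = 0.6869 s.
t = −τ·ln(1 − 0.86) = −0.6869·ln(0.14) = 1.351 s.

1.35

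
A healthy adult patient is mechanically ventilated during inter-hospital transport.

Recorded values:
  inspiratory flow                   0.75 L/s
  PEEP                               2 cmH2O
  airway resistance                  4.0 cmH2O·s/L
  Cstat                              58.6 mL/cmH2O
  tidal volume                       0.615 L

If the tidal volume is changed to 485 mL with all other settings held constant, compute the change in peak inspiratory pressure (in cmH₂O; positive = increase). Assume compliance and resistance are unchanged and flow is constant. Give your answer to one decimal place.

-2.2

PIP = Vt/C + R·V̇ + PEEP (constant-flow equation of motion).
Only the elastic term changes: ΔPIP = ΔVt / C = (485 − 615) / 58.6 = -2.218 cmH2O.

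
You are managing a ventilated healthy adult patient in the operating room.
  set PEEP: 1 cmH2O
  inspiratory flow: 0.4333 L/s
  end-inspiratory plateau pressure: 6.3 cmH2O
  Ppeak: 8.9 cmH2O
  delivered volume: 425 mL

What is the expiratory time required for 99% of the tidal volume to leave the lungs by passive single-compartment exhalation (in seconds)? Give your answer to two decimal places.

R = (PIP − Pplat)/V̇ = (8.9 − 6.3) / 0.4333 = 2.6/0.4333 = 6.0 cmH2O·s/L.
C = Vt/(Pplat − PEEP) = 425.0 / (6.3 − 1) = 425.0/5.3 = 80.189 mL/cmH2O.
τ = R × C = 6.0 × 0.08019 L/cmH2O = 0.4811 s.
t = −τ·ln(1 − 0.99) = −0.4811·ln(0.01) = 2.216 s.

2.22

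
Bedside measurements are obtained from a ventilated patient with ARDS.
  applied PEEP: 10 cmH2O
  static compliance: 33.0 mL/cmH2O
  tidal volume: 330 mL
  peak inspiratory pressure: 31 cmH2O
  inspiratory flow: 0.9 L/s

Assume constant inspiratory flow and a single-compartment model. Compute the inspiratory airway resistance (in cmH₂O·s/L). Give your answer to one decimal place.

Equation of motion (constant flow): PIP = Vt/C + R·V̇ + PEEP.
R·V̇ = PIP − Vt/C − PEEP = 31 − 330/33.0 − 10 = 31 − 10.0 − 10 = 11.0 cmH2O.
R = 11.0 / 0.9 = 12.222 cmH2O·s/L.

12.2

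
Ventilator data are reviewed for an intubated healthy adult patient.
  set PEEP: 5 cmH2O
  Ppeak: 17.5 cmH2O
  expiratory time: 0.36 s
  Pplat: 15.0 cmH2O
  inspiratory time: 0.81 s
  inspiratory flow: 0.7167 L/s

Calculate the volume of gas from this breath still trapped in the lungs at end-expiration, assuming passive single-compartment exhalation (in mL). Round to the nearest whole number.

Vt = flow × Ti = 0.7167 L/s × 0.81 s × 1000 mL/L = 580.53 mL.
R = (PIP − Pplat)/V̇ = (17.5 − 15.0) / 0.7167 = 2.5/0.7167 = 3.488 cmH2O·s/L.
C = Vt/(Pplat − PEEP) = 580.53 / (15.0 − 5) = 580.53/10.0 = 58.053 mL/cmH2O.
τ = R × C = 3.488 × 0.05805 L/cmH2O = 0.2025 s.
Fraction remaining = e^(−Te/τ) = e^(−0.36/0.2025) = 0.169.
Trapped volume = 580.53 × 0.169 = 98.11 mL.

98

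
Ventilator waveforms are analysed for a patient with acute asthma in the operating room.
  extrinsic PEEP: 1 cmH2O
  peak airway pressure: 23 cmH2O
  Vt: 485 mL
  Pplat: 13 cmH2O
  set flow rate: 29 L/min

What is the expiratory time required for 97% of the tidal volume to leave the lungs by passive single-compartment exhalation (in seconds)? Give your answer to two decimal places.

Flow: 29 L/min ÷ 60 = 0.4833 L/s.
R = (PIP − Pplat)/V̇ = (23 − 13) / 0.4833 = 10.0/0.4833 = 20.691 cmH2O·s/L.
C = Vt/(Pplat − PEEP) = 485.0 / (13 − 1) = 485.0/12.0 = 40.417 mL/cmH2O.
τ = R × C = 20.691 × 0.04042 L/cmH2O = 0.8363 s.
t = −τ·ln(1 − 0.97) = −0.8363·ln(0.03) = 2.933 s.

2.93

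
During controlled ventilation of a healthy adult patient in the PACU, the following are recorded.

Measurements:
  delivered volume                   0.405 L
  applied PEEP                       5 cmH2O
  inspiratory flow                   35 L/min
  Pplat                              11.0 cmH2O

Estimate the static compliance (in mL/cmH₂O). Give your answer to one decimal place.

67.5

Cstat = Vt / (Pplat − PEEP) = 405 / (11.0 − 5) = 405 / 6.0 = 67.5 mL/cmH2O.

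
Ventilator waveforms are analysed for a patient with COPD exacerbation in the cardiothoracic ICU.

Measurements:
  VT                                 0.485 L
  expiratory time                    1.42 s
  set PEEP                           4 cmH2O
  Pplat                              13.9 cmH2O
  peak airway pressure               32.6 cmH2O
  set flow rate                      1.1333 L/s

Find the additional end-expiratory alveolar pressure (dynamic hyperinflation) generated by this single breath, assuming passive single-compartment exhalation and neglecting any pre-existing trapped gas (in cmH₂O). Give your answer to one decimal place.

1.7

R = (PIP − Pplat)/V̇ = (32.6 − 13.9) / 1.1333 = 18.7/1.1333 = 16.5 cmH2O·s/L.
C = Vt/(Pplat − PEEP) = 485.0 / (13.9 − 4) = 485.0/9.9 = 48.99 mL/cmH2O.
τ = R × C = 16.5 × 0.04899 L/cmH2O = 0.8083 s.
Fraction remaining = e^(−Te/τ) = e^(−1.42/0.8083) = 0.1726; trapped volume = 485.0 × 0.1726 = 83.711 mL.
Additional alveolar pressure from trapping ≈ V_trapped / C = 83.711 / 48.99 = 1.709 cmH2O.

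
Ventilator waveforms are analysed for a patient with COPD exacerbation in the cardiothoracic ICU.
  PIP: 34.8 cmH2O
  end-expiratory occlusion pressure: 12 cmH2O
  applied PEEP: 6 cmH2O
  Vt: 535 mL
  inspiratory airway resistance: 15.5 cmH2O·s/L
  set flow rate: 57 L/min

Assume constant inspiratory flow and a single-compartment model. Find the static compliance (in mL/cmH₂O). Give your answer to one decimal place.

66.3

Flow: 57 L/min ÷ 60 = 0.95 L/s.
Total PEEP = 12 cmH2O (set 6 + intrinsic 6); this is the baseline alveolar pressure.
Equation of motion (constant flow): PIP = Vt/C + R·V̇ + PEEP.
Vt/C = PIP − R·V̇ − PEEP = 34.8 − 15.5×0.95 − 12 = 34.8 − 14.725 − 12 = 8.075 cmH2O.
C = Vt / 8.075 = 535 / 8.075 = 66.254 mL/cmH2O.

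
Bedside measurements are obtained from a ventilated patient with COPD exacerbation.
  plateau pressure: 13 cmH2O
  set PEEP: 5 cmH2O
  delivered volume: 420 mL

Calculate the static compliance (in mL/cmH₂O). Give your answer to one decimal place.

Cstat = Vt / (Pplat − PEEP) = 420 / (13 − 5) = 420 / 8.0 = 52.5 mL/cmH2O.

52.5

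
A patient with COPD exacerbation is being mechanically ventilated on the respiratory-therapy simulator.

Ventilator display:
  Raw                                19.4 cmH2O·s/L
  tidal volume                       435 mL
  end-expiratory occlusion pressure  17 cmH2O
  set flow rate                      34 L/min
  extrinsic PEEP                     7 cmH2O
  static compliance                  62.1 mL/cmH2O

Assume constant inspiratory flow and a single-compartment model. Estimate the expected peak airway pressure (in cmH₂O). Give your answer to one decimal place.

Flow: 34 L/min ÷ 60 = 0.5667 L/s.
Total PEEP = 17 cmH2O (set 7 + intrinsic 10); this is the baseline alveolar pressure.
Equation of motion (constant flow): PIP = Vt/C + R·V̇ + PEEP.
PIP = 435/62.1 + 19.4×0.5667 + 17 = 7.005 + 10.994 + 17 = 34.999 cmH2O.

35.0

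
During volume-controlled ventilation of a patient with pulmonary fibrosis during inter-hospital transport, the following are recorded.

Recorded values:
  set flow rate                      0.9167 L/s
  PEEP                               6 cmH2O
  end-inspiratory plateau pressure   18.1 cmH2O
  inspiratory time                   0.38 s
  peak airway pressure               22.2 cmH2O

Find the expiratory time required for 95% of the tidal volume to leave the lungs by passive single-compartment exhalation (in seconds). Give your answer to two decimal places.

Vt = flow × Ti = 0.9167 L/s × 0.38 s × 1000 mL/L = 348.35 mL.
R = (PIP − Pplat)/V̇ = (22.2 − 18.1) / 0.9167 = 4.1/0.9167 = 4.473 cmH2O·s/L.
C = Vt/(Pplat − PEEP) = 348.35 / (18.1 − 6) = 348.35/12.1 = 28.789 mL/cmH2O.
τ = R × C = 4.473 × 0.02879 L/cmH2O = 0.1288 s.
t = −τ·ln(1 − 0.95) = −0.1288·ln(0.05) = 0.3859 s.

0.39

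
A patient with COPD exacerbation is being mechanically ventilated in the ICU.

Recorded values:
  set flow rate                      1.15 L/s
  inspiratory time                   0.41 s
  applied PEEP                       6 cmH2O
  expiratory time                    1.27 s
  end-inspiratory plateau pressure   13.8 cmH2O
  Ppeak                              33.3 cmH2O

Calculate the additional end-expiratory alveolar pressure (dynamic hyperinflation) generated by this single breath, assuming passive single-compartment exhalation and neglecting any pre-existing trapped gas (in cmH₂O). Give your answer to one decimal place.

2.3

Vt = flow × Ti = 1.15 L/s × 0.41 s × 1000 mL/L = 471.5 mL.
R = (PIP − Pplat)/V̇ = (33.3 − 13.8) / 1.15 = 19.5/1.15 = 16.957 cmH2O·s/L.
C = Vt/(Pplat − PEEP) = 471.5 / (13.8 − 6) = 471.5/7.8 = 60.449 mL/cmH2O.
τ = R × C = 16.957 × 0.06045 L/cmH2O = 1.025 s.
Fraction remaining = e^(−Te/τ) = e^(−1.27/1.025) = 0.2897; trapped volume = 471.5 × 0.2897 = 136.59 mL.
Additional alveolar pressure from trapping ≈ V_trapped / C = 136.59 / 60.449 = 2.26 cmH2O.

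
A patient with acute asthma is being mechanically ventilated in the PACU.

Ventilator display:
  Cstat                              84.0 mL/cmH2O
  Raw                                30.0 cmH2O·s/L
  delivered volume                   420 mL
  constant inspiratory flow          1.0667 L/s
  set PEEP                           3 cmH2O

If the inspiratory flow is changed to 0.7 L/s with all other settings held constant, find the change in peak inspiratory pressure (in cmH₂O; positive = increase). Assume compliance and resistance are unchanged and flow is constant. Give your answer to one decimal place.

PIP = Vt/C + R·V̇ + PEEP (constant-flow equation of motion).
Only the resistive term changes: ΔPIP = R × ΔV̇ = 30.0 × (0.7 − 1.0667) = 30.0 × -0.3667 = -11.001 cmH2O.

-11.0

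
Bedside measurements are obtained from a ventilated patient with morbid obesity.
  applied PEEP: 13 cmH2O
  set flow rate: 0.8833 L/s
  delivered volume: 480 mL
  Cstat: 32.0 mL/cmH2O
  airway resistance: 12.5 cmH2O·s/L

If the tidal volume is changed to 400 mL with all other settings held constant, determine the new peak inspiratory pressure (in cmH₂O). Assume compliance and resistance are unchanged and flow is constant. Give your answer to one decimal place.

36.5

PIP = Vt/C + R·V̇ + PEEP (constant-flow equation of motion).
Only the elastic term changes: ΔPIP = ΔVt / C = (400 − 480) / 32.0 = -2.5 cmH2O.
Original PIP = 480/32.0 + 12.5×0.8833 + 13 = 39.041 cmH2O; new PIP = 39.041 + (-2.5) = 36.541 cmH2O.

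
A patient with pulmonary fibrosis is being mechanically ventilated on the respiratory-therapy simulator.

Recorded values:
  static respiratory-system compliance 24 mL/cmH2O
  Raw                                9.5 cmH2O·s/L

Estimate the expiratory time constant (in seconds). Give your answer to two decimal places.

τ = R × C = 9.5 × 24 mL/cmH2O = 9.5 × 0.024 L/cmH2O = 0.228 s.

0.23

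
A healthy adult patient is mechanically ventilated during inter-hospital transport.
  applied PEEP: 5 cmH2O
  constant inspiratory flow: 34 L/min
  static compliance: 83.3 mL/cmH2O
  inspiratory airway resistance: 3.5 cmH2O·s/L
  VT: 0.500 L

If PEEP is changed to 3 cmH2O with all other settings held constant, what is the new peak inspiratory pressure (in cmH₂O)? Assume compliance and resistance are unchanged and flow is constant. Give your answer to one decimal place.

Flow: 34 L/min ÷ 60 = 0.5667 L/s.
PIP = Vt/C + R·V̇ + PEEP (constant-flow equation of motion).
Only the baseline term changes: ΔPIP = ΔPEEP = 3 − 5 = -2.0 cmH2O.
Original PIP = 500/83.3 + 3.5×0.5667 + 5 = 12.986 cmH2O; new PIP = 12.986 + (-2.0) = 10.986 cmH2O.

11.0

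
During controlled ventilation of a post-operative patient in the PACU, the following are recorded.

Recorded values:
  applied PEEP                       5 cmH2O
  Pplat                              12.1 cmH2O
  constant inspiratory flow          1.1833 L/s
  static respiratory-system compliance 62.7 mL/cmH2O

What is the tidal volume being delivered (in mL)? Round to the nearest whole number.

Vt = Cstat × (Pplat − PEEP) = 62.7 × (12.1 − 5) = 62.7 × 7.1 = 445.17 mL.

445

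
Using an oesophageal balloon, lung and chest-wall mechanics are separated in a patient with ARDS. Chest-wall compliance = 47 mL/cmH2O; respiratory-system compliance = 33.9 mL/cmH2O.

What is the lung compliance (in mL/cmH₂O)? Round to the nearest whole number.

122

1/CL = 1/Crs − 1/Ccw.
1/CL = 1/33.9 − 1/47 = 0.008222.
CL = 121.62 mL/cmH2O.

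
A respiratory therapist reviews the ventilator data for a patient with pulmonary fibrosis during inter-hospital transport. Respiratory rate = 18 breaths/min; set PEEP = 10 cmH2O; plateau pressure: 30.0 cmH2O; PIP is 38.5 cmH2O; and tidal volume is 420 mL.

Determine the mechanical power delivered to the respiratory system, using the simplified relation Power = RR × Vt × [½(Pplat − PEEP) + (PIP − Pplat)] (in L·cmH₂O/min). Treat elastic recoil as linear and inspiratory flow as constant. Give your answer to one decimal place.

Per-breath work = Vt × [½(Pplat−PEEP) + (PIP−Pplat)] = 0.420 × [0.5×20.0 + 8.5] = 0.420 × 18.5 = 7.77 L·cmH2O.
Power = 18 × 7.77 = 139.86 L·cmH2O/min.

139.9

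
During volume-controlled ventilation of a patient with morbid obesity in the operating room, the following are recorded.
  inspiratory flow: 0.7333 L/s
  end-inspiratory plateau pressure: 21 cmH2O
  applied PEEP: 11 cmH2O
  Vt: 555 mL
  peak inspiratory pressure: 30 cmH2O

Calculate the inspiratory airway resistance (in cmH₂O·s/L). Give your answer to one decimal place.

Raw = (PIP − Pplat) / flow = (30 − 21) / 0.7333 = 9.0 / 0.7333 = 12.273 cmH2O·s/L.

12.3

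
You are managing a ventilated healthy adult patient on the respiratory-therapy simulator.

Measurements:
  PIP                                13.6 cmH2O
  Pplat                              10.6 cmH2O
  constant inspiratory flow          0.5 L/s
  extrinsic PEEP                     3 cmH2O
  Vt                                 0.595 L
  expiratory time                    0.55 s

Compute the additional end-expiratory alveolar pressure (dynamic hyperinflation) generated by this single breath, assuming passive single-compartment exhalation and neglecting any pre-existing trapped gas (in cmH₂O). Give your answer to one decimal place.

R = (PIP − Pplat)/V̇ = (13.6 − 10.6) / 0.5 = 3.0/0.5 = 6.0 cmH2O·s/L.
C = Vt/(Pplat − PEEP) = 595.0 / (10.6 − 3) = 595.0/7.6 = 78.289 mL/cmH2O.
τ = R × C = 6.0 × 0.07829 L/cmH2O = 0.4697 s.
Fraction remaining = e^(−Te/τ) = e^(−0.55/0.4697) = 0.3101; trapped volume = 595.0 × 0.3101 = 184.51 mL.
Additional alveolar pressure from trapping ≈ V_trapped / C = 184.51 / 78.289 = 2.357 cmH2O.

2.4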